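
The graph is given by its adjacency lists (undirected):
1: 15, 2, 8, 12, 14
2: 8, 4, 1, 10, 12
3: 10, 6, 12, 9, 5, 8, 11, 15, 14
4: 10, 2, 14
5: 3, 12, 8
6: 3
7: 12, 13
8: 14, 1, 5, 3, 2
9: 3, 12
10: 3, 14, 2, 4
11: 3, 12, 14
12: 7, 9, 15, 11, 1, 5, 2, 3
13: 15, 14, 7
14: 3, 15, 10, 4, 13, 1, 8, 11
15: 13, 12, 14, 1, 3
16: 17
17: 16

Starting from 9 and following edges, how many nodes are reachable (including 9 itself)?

BFS from 9 visits: 9, 3, 12, 10, 6, 5, 8, 11, 15, 14, 7, 1, 2, 4, 13
Reachable nodes: 15 of 17 total.

15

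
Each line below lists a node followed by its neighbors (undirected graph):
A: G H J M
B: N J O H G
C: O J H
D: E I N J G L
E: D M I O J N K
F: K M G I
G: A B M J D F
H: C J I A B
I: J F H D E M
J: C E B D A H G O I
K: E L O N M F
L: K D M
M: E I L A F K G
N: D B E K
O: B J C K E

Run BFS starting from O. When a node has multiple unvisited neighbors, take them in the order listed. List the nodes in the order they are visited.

O B J C K E N H G D A I L M F

Visit O; enqueue B, J, C, K, E → queue [B, J, C, K, E]
Visit B; enqueue N, H, G → queue [J, C, K, E, N, H, G]
Visit J; enqueue D, A, I → queue [C, K, E, N, H, G, D, A, I]
Visit C → queue [K, E, N, H, G, D, A, I]
Visit K; enqueue L, M, F → queue [E, N, H, G, D, A, I, L, M, F]
Visit E → queue [N, H, G, D, A, I, L, M, F]
Visit N → queue [H, G, D, A, I, L, M, F]
Visit H → queue [G, D, A, I, L, M, F]
Visit G → queue [D, A, I, L, M, F]
Visit D → queue [A, I, L, M, F]
Visit A → queue [I, L, M, F]
Visit I → queue [L, M, F]
Visit L → queue [M, F]
Visit M → queue [F]
Visit F → queue []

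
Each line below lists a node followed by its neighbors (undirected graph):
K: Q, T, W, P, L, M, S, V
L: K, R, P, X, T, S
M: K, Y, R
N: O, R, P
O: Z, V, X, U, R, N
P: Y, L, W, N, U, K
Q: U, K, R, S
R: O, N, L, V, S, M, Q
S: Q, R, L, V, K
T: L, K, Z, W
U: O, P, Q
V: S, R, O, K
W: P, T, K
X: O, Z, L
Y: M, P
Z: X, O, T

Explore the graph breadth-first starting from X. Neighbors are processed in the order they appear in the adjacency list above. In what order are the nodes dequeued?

Visit X; enqueue O, Z, L → queue [O, Z, L]
Visit O; enqueue V, U, R, N → queue [Z, L, V, U, R, N]
Visit Z; enqueue T → queue [L, V, U, R, N, T]
Visit L; enqueue K, P, S → queue [V, U, R, N, T, K, P, S]
Visit V → queue [U, R, N, T, K, P, S]
Visit U; enqueue Q → queue [R, N, T, K, P, S, Q]
Visit R; enqueue M → queue [N, T, K, P, S, Q, M]
Visit N → queue [T, K, P, S, Q, M]
Visit T; enqueue W → queue [K, P, S, Q, M, W]
Visit K → queue [P, S, Q, M, W]
Visit P; enqueue Y → queue [S, Q, M, W, Y]
Visit S → queue [Q, M, W, Y]
Visit Q → queue [M, W, Y]
Visit M → queue [W, Y]
Visit W → queue [Y]
Visit Y → queue []

X → O → Z → L → V → U → R → N → T → K → P → S → Q → M → W → Y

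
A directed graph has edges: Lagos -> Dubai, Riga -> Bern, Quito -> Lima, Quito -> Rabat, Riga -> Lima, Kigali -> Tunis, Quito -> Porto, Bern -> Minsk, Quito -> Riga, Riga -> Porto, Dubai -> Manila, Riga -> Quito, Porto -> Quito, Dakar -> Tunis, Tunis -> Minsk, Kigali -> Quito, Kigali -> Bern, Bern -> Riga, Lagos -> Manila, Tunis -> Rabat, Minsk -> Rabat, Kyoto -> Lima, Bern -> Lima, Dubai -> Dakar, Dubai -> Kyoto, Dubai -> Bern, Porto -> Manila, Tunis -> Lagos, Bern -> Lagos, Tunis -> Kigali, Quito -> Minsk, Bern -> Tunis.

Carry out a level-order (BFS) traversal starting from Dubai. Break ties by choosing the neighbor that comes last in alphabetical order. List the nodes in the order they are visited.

Visit Dubai; enqueue Manila, Kyoto, Dakar, Bern → queue [Manila, Kyoto, Dakar, Bern]
Visit Manila → queue [Kyoto, Dakar, Bern]
Visit Kyoto; enqueue Lima → queue [Dakar, Bern, Lima]
Visit Dakar; enqueue Tunis → queue [Bern, Lima, Tunis]
Visit Bern; enqueue Riga, Minsk, Lagos → queue [Lima, Tunis, Riga, Minsk, Lagos]
Visit Lima → queue [Tunis, Riga, Minsk, Lagos]
Visit Tunis; enqueue Rabat, Kigali → queue [Riga, Minsk, Lagos, Rabat, Kigali]
Visit Riga; enqueue Quito, Porto → queue [Minsk, Lagos, Rabat, Kigali, Quito, Porto]
Visit Minsk → queue [Lagos, Rabat, Kigali, Quito, Porto]
Visit Lagos → queue [Rabat, Kigali, Quito, Porto]
Visit Rabat → queue [Kigali, Quito, Porto]
Visit Kigali → queue [Quito, Porto]
Visit Quito → queue [Porto]
Visit Porto → queue []

Dubai, Manila, Kyoto, Dakar, Bern, Lima, Tunis, Riga, Minsk, Lagos, Rabat, Kigali, Quito, Porto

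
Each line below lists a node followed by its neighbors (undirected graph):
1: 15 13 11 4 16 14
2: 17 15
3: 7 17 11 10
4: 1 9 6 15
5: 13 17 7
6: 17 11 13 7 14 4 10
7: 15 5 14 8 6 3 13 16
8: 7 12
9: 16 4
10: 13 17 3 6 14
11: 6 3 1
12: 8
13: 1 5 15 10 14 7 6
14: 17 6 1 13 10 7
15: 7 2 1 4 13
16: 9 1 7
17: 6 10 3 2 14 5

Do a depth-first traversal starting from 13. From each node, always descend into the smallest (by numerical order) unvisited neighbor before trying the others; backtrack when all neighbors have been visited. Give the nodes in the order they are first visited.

13 1 4 6 7 3 10 14 17 2 15 5 11 8 12 16 9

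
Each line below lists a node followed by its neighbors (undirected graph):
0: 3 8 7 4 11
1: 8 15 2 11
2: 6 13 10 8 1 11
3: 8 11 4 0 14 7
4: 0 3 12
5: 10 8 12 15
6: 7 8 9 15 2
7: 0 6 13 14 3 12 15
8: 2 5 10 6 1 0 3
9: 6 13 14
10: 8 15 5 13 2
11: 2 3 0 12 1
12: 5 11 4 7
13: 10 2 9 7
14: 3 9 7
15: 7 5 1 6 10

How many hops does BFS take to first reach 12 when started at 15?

Level 0: 15
Level 1: 1, 5, 6, 7, 10
Level 2: 0, 2, 3, 8, 9, 11, 12, 13, 14
Level 3: 4
12 first appears at level 2.

2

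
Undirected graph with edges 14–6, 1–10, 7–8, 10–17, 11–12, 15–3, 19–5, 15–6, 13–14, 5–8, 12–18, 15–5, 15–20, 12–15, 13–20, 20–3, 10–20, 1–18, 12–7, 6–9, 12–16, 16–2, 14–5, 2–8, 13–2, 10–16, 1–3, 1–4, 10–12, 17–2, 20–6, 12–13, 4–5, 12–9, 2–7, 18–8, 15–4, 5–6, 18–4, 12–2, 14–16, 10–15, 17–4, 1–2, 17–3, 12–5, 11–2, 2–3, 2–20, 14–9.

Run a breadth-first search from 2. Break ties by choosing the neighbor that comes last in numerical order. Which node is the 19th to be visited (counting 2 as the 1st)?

Visit 2; enqueue 20, 17, 16, 13, 12, 11, 8, 7, 3, 1 → queue [20, 17, 16, 13, 12, 11, 8, 7, 3, 1]
Visit 20; enqueue 15, 10, 6 → queue [17, 16, 13, 12, 11, 8, 7, 3, 1, 15, 10, 6]
Visit 17; enqueue 4 → queue [16, 13, 12, 11, 8, 7, 3, 1, 15, 10, 6, 4]
Visit 16; enqueue 14 → queue [13, 12, 11, 8, 7, 3, 1, 15, 10, 6, 4, 14]
Visit 13 → queue [12, 11, 8, 7, 3, 1, 15, 10, 6, 4, 14]
Visit 12; enqueue 18, 9, 5 → queue [11, 8, 7, 3, 1, 15, 10, 6, 4, 14, 18, 9, 5]
Visit 11 → queue [8, 7, 3, 1, 15, 10, 6, 4, 14, 18, 9, 5]
Visit 8 → queue [7, 3, 1, 15, 10, 6, 4, 14, 18, 9, 5]
Visit 7 → queue [3, 1, 15, 10, 6, 4, 14, 18, 9, 5]
Visit 3 → queue [1, 15, 10, 6, 4, 14, 18, 9, 5]
Visit 1 → queue [15, 10, 6, 4, 14, 18, 9, 5]
Visit 15 → queue [10, 6, 4, 14, 18, 9, 5]
Visit 10 → queue [6, 4, 14, 18, 9, 5]
Visit 6 → queue [4, 14, 18, 9, 5]
Visit 4 → queue [14, 18, 9, 5]
Visit 14 → queue [18, 9, 5]
Visit 18 → queue [9, 5]
Visit 9 → queue [5]
Visit 5; enqueue 19 → queue [19]
Visit 19 → queue []

Visit order: 2, 20, 17, 16, 13, 12, 11, 8, 7, 3, 1, 15, 10, 6, 4, 14, 18, 9, 5, 19

5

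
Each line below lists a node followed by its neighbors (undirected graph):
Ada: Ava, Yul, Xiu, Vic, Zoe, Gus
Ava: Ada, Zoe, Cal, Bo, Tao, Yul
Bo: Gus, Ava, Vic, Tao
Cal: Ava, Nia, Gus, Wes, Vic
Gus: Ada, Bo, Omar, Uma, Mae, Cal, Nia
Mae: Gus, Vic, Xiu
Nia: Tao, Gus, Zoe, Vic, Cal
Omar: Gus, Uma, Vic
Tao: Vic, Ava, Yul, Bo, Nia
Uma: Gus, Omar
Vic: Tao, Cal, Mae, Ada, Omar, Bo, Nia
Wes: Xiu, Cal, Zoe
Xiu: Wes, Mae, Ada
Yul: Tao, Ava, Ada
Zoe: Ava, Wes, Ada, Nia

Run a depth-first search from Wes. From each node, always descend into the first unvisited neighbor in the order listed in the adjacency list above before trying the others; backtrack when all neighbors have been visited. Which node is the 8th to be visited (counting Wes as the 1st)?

Visit Wes
Wes → Xiu
Xiu → Mae
Mae → Gus
Gus → Ada
Ada → Ava
Ava → Zoe
Zoe → Nia
Nia → Tao
Tao → Vic
Vic → Cal
Vic → Omar
Omar → Uma
Vic → Bo
Tao → Yul

Visit order: Wes, Xiu, Mae, Gus, Ada, Ava, Zoe, Nia, Tao, Vic, Cal, Omar, Uma, Bo, Yul

Nia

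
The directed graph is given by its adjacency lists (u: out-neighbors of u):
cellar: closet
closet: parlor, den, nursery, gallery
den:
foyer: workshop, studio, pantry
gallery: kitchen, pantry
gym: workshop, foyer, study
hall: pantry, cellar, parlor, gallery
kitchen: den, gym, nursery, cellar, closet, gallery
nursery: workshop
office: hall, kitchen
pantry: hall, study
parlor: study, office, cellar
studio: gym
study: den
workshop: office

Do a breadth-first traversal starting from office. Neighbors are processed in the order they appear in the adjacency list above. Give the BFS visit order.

office, hall, kitchen, pantry, cellar, parlor, gallery, den, gym, nursery, closet, study, workshop, foyer, studio

Visit office; enqueue hall, kitchen → queue [hall, kitchen]
Visit hall; enqueue pantry, cellar, parlor, gallery → queue [kitchen, pantry, cellar, parlor, gallery]
Visit kitchen; enqueue den, gym, nursery, closet → queue [pantry, cellar, parlor, gallery, den, gym, nursery, closet]
Visit pantry; enqueue study → queue [cellar, parlor, gallery, den, gym, nursery, closet, study]
Visit cellar → queue [parlor, gallery, den, gym, nursery, closet, study]
Visit parlor → queue [gallery, den, gym, nursery, closet, study]
Visit gallery → queue [den, gym, nursery, closet, study]
Visit den → queue [gym, nursery, closet, study]
Visit gym; enqueue workshop, foyer → queue [nursery, closet, study, workshop, foyer]
Visit nursery → queue [closet, study, workshop, foyer]
Visit closet → queue [study, workshop, foyer]
Visit study → queue [workshop, foyer]
Visit workshop → queue [foyer]
Visit foyer; enqueue studio → queue [studio]
Visit studio → queue []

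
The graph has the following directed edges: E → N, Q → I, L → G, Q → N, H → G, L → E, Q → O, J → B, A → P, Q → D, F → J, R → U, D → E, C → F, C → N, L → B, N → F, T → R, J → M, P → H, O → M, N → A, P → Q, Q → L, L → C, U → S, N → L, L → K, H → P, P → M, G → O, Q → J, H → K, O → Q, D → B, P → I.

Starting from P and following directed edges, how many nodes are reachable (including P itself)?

BFS from P visits: P, Q, M, I, H, O, N, L, J, D, K, G, F, A, E, C, B
Reachable nodes: 17 of 21 total.

17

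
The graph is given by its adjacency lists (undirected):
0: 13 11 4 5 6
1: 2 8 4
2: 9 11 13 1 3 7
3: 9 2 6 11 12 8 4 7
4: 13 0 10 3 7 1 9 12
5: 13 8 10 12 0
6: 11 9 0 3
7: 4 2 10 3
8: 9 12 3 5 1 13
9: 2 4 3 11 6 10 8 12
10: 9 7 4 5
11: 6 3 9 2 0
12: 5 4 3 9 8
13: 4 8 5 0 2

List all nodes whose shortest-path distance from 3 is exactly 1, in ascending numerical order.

Level 0: 3
Level 1: 2, 4, 6, 7, 8, 9, 11, 12
Level 2: 0, 1, 5, 10, 13

2, 4, 6, 7, 8, 9, 11, 12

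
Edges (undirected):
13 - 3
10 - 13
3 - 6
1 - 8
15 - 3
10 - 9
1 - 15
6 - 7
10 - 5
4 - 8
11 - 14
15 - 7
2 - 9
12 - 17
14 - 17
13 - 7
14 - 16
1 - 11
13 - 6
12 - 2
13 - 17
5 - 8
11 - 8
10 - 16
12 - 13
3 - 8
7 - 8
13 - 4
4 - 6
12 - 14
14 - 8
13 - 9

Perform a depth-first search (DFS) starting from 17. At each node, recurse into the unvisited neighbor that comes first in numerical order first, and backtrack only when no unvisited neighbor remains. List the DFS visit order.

17, 12, 2, 9, 10, 5, 8, 1, 11, 14, 16, 15, 3, 6, 4, 13, 7

Visit 17
17 → 12
12 → 2
2 → 9
9 → 10
10 → 5
5 → 8
8 → 1
1 → 11
11 → 14
14 → 16
1 → 15
15 → 3
3 → 6
6 → 4
4 → 13
13 → 7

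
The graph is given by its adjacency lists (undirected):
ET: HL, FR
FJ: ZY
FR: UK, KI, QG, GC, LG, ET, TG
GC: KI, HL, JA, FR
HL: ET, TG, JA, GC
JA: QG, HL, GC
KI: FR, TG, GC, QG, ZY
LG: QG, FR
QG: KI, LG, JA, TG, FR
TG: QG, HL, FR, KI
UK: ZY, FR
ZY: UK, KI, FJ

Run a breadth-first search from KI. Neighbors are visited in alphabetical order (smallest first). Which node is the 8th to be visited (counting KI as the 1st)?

LG

Visit KI; enqueue FR, GC, QG, TG, ZY → queue [FR, GC, QG, TG, ZY]
Visit FR; enqueue ET, LG, UK → queue [GC, QG, TG, ZY, ET, LG, UK]
Visit GC; enqueue HL, JA → queue [QG, TG, ZY, ET, LG, UK, HL, JA]
Visit QG → queue [TG, ZY, ET, LG, UK, HL, JA]
Visit TG → queue [ZY, ET, LG, UK, HL, JA]
Visit ZY; enqueue FJ → queue [ET, LG, UK, HL, JA, FJ]
Visit ET → queue [LG, UK, HL, JA, FJ]
Visit LG → queue [UK, HL, JA, FJ]
Visit UK → queue [HL, JA, FJ]
Visit HL → queue [JA, FJ]
Visit JA → queue [FJ]
Visit FJ → queue []

Visit order: KI, FR, GC, QG, TG, ZY, ET, LG, UK, HL, JA, FJ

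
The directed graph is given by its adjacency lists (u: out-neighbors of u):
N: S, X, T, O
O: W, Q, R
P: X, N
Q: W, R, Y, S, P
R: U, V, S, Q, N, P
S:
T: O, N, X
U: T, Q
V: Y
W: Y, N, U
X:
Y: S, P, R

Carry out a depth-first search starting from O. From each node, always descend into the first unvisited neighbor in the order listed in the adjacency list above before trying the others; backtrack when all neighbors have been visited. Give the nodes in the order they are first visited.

O, W, Y, S, P, X, N, T, R, U, Q, V

Visit O
O → W
W → Y
Y → S
Y → P
P → X
P → N
N → T
Y → R
R → U
U → Q
R → V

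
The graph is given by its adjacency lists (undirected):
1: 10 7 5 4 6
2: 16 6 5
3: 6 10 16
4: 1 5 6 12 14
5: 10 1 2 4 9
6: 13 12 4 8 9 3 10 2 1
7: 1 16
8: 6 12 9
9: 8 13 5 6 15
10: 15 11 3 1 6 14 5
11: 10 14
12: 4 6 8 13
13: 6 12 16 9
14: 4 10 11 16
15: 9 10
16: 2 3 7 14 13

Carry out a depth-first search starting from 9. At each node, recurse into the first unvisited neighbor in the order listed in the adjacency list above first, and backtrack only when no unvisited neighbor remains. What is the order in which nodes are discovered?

9, 8, 6, 13, 12, 4, 1, 10, 15, 11, 14, 16, 2, 5, 3, 7

Visit 9
9 → 8
8 → 6
6 → 13
13 → 12
12 → 4
4 → 1
1 → 10
10 → 15
10 → 11
11 → 14
14 → 16
16 → 2
2 → 5
16 → 3
16 → 7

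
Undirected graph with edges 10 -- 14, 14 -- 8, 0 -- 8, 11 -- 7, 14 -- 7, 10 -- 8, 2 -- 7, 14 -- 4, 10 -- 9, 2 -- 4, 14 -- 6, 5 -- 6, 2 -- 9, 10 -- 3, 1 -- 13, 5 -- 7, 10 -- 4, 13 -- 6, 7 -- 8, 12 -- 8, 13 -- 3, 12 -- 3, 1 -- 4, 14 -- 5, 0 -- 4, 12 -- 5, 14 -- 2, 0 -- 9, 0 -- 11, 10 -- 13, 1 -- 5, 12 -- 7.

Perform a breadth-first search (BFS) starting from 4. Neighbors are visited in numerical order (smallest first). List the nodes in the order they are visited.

Visit 4; enqueue 0, 1, 2, 10, 14 → queue [0, 1, 2, 10, 14]
Visit 0; enqueue 8, 9, 11 → queue [1, 2, 10, 14, 8, 9, 11]
Visit 1; enqueue 5, 13 → queue [2, 10, 14, 8, 9, 11, 5, 13]
Visit 2; enqueue 7 → queue [10, 14, 8, 9, 11, 5, 13, 7]
Visit 10; enqueue 3 → queue [14, 8, 9, 11, 5, 13, 7, 3]
Visit 14; enqueue 6 → queue [8, 9, 11, 5, 13, 7, 3, 6]
Visit 8; enqueue 12 → queue [9, 11, 5, 13, 7, 3, 6, 12]
Visit 9 → queue [11, 5, 13, 7, 3, 6, 12]
Visit 11 → queue [5, 13, 7, 3, 6, 12]
Visit 5 → queue [13, 7, 3, 6, 12]
Visit 13 → queue [7, 3, 6, 12]
Visit 7 → queue [3, 6, 12]
Visit 3 → queue [6, 12]
Visit 6 → queue [12]
Visit 12 → queue []

4 -> 0 -> 1 -> 2 -> 10 -> 14 -> 8 -> 9 -> 11 -> 5 -> 13 -> 7 -> 3 -> 6 -> 12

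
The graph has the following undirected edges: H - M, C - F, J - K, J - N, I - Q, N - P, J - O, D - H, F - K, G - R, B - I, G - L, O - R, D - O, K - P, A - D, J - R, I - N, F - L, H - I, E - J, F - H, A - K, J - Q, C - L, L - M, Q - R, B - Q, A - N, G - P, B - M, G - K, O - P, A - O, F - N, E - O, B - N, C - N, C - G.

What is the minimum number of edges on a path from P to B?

Level 0: P
Level 1: G, K, N, O
Level 2: A, B, C, D, E, F, I, J, L, R
Level 3: H, M, Q
B first appears at level 2.

2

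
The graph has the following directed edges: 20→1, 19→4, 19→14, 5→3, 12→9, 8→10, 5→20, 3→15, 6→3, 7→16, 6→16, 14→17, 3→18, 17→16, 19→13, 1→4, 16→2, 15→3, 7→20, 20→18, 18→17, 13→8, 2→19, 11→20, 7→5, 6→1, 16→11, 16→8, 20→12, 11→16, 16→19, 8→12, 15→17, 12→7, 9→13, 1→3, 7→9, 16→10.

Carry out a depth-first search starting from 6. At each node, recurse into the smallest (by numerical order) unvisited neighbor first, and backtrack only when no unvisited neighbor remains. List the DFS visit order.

6 -> 1 -> 3 -> 15 -> 17 -> 16 -> 2 -> 19 -> 4 -> 13 -> 8 -> 10 -> 12 -> 7 -> 5 -> 20 -> 18 -> 9 -> 14 -> 11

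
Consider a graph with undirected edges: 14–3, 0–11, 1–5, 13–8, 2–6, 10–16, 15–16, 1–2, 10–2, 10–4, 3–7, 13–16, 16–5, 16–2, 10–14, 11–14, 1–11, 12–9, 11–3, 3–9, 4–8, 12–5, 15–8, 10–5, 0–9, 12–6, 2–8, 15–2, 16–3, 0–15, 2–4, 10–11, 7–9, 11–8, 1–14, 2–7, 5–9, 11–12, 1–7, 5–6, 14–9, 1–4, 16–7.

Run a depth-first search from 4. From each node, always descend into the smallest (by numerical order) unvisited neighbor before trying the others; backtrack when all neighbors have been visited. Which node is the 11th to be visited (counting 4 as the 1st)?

16

Visit 4
4 → 1
1 → 2
2 → 6
6 → 5
5 → 9
9 → 0
0 → 11
11 → 3
3 → 7
7 → 16
16 → 10
10 → 14
16 → 13
13 → 8
8 → 15
11 → 12

Visit order: 4, 1, 2, 6, 5, 9, 0, 11, 3, 7, 16, 10, 14, 13, 8, 15, 12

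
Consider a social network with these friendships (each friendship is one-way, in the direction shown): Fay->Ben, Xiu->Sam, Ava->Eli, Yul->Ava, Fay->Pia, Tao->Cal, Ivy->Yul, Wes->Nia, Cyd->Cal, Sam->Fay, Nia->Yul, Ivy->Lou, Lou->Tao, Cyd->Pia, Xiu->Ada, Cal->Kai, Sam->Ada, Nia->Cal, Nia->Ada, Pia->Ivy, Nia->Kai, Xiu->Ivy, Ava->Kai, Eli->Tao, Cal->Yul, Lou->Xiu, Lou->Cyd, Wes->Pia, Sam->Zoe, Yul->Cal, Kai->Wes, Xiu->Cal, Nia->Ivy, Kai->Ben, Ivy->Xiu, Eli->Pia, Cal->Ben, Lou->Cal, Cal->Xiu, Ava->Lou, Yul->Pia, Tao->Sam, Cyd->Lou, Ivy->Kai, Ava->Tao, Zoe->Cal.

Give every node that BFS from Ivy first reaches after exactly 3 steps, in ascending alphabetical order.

Eli, Fay, Nia, Zoe

Level 0: Ivy
Level 1: Kai, Lou, Xiu, Yul
Level 2: Ada, Ava, Ben, Cal, Cyd, Pia, Sam, Tao, Wes
Level 3: Eli, Fay, Nia, Zoe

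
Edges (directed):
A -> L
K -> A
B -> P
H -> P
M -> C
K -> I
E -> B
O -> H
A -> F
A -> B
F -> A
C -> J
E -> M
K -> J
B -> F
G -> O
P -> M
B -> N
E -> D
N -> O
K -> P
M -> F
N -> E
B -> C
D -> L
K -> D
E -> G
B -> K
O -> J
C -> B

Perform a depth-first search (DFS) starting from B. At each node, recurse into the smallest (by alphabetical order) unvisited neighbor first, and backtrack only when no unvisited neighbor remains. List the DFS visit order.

B, C, J, F, A, L, K, D, I, P, M, N, E, G, O, H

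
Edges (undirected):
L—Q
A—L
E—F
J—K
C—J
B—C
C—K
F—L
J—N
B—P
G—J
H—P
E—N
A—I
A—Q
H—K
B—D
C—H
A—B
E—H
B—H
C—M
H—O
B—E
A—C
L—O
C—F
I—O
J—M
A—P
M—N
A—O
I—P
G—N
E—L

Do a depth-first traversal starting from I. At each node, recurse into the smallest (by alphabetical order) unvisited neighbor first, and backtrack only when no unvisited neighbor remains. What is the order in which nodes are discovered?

Visit I
I → A
A → B
B → C
C → F
F → E
E → H
H → K
K → J
J → G
G → N
N → M
H → O
O → L
L → Q
H → P
B → D

I -> A -> B -> C -> F -> E -> H -> K -> J -> G -> N -> M -> O -> L -> Q -> P -> D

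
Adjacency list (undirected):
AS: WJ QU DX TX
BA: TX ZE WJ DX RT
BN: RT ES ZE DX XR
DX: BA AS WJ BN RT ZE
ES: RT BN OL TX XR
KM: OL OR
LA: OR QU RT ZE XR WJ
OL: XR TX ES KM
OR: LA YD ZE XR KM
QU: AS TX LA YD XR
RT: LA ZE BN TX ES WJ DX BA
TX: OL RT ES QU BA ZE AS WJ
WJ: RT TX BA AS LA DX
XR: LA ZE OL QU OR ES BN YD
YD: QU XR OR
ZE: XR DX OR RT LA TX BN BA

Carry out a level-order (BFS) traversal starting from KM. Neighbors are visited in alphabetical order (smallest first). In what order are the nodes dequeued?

Visit KM; enqueue OL, OR → queue [OL, OR]
Visit OL; enqueue ES, TX, XR → queue [OR, ES, TX, XR]
Visit OR; enqueue LA, YD, ZE → queue [ES, TX, XR, LA, YD, ZE]
Visit ES; enqueue BN, RT → queue [TX, XR, LA, YD, ZE, BN, RT]
Visit TX; enqueue AS, BA, QU, WJ → queue [XR, LA, YD, ZE, BN, RT, AS, BA, QU, WJ]
Visit XR → queue [LA, YD, ZE, BN, RT, AS, BA, QU, WJ]
Visit LA → queue [YD, ZE, BN, RT, AS, BA, QU, WJ]
Visit YD → queue [ZE, BN, RT, AS, BA, QU, WJ]
Visit ZE; enqueue DX → queue [BN, RT, AS, BA, QU, WJ, DX]
Visit BN → queue [RT, AS, BA, QU, WJ, DX]
Visit RT → queue [AS, BA, QU, WJ, DX]
Visit AS → queue [BA, QU, WJ, DX]
Visit BA → queue [QU, WJ, DX]
Visit QU → queue [WJ, DX]
Visit WJ → queue [DX]
Visit DX → queue []

KM OL OR ES TX XR LA YD ZE BN RT AS BA QU WJ DX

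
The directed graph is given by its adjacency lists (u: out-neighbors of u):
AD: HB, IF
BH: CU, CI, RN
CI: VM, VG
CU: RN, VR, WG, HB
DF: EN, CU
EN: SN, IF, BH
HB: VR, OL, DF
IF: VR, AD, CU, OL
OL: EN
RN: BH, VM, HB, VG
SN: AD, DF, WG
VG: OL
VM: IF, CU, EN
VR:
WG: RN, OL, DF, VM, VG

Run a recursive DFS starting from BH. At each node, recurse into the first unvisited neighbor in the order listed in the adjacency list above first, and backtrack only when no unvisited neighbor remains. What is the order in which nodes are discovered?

Visit BH
BH → CU
CU → RN
RN → VM
VM → IF
IF → VR
IF → AD
AD → HB
HB → OL
OL → EN
EN → SN
SN → DF
SN → WG
WG → VG
BH → CI

BH -> CU -> RN -> VM -> IF -> VR -> AD -> HB -> OL -> EN -> SN -> DF -> WG -> VG -> CI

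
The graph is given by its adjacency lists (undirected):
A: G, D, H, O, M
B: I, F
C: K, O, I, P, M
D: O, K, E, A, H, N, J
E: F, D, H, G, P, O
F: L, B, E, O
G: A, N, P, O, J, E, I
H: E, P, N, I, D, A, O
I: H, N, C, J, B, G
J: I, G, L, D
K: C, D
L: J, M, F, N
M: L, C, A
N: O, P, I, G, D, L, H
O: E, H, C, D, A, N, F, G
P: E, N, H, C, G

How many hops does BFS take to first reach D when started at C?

Level 0: C
Level 1: I, K, M, O, P
Level 2: A, B, D, E, F, G, H, J, L, N
D first appears at level 2.

2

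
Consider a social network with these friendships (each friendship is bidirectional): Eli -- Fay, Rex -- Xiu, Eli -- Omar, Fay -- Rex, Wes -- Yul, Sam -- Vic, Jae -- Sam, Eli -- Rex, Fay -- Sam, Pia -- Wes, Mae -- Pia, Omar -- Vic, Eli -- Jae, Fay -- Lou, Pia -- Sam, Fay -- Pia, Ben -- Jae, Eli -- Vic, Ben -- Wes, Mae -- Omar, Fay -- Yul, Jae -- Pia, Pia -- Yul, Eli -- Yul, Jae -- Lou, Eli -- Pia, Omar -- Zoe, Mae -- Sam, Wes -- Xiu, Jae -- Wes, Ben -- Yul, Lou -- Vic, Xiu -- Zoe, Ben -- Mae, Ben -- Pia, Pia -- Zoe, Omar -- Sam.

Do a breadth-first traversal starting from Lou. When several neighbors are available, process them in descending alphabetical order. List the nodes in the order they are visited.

Visit Lou; enqueue Vic, Jae, Fay → queue [Vic, Jae, Fay]
Visit Vic; enqueue Sam, Omar, Eli → queue [Jae, Fay, Sam, Omar, Eli]
Visit Jae; enqueue Wes, Pia, Ben → queue [Fay, Sam, Omar, Eli, Wes, Pia, Ben]
Visit Fay; enqueue Yul, Rex → queue [Sam, Omar, Eli, Wes, Pia, Ben, Yul, Rex]
Visit Sam; enqueue Mae → queue [Omar, Eli, Wes, Pia, Ben, Yul, Rex, Mae]
Visit Omar; enqueue Zoe → queue [Eli, Wes, Pia, Ben, Yul, Rex, Mae, Zoe]
Visit Eli → queue [Wes, Pia, Ben, Yul, Rex, Mae, Zoe]
Visit Wes; enqueue Xiu → queue [Pia, Ben, Yul, Rex, Mae, Zoe, Xiu]
Visit Pia → queue [Ben, Yul, Rex, Mae, Zoe, Xiu]
Visit Ben → queue [Yul, Rex, Mae, Zoe, Xiu]
Visit Yul → queue [Rex, Mae, Zoe, Xiu]
Visit Rex → queue [Mae, Zoe, Xiu]
Visit Mae → queue [Zoe, Xiu]
Visit Zoe → queue [Xiu]
Visit Xiu → queue []

Lou, Vic, Jae, Fay, Sam, Omar, Eli, Wes, Pia, Ben, Yul, Rex, Mae, Zoe, Xiu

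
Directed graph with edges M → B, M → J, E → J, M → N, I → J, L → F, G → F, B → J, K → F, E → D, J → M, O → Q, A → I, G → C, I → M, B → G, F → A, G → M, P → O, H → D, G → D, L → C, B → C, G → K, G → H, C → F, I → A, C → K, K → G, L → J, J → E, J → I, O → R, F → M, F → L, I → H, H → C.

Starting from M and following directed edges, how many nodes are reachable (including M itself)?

BFS from M visits: M, N, J, B, I, E, G, C, H, A, D, K, F, L
Reachable nodes: 14 of 18 total.

14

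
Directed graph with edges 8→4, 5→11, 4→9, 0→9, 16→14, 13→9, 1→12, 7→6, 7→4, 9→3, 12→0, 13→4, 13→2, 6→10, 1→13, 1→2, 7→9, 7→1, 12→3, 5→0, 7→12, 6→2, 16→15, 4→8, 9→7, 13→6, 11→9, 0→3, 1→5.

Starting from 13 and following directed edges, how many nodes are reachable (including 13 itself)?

14

BFS from 13 visits: 13, 9, 6, 4, 2, 7, 3, 10, 8, 12, 1, 0, 5, 11
Reachable nodes: 14 of 17 total.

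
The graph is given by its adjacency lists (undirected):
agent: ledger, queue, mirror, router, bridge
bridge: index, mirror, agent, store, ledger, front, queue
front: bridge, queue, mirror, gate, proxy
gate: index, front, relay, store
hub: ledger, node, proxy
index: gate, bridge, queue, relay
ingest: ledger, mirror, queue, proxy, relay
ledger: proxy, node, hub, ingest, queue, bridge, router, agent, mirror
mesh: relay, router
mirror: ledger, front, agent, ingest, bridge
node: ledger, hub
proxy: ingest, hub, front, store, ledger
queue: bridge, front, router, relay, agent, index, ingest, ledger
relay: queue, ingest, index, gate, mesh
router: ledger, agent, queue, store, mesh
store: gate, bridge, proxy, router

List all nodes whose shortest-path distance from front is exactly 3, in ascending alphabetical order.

Level 0: front
Level 1: bridge, gate, mirror, proxy, queue
Level 2: agent, hub, index, ingest, ledger, relay, router, store
Level 3: mesh, node

mesh, node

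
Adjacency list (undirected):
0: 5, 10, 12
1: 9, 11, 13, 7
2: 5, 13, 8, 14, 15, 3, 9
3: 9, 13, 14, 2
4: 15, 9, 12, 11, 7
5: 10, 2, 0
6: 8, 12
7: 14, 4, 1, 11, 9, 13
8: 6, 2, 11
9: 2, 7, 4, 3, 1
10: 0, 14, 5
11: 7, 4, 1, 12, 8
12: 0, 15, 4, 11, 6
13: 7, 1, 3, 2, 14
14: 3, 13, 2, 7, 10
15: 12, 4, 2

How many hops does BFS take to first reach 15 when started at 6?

2

Level 0: 6
Level 1: 8, 12
Level 2: 0, 2, 4, 11, 15
Level 3: 1, 3, 5, 7, 9, 10, 13, 14
15 first appears at level 2.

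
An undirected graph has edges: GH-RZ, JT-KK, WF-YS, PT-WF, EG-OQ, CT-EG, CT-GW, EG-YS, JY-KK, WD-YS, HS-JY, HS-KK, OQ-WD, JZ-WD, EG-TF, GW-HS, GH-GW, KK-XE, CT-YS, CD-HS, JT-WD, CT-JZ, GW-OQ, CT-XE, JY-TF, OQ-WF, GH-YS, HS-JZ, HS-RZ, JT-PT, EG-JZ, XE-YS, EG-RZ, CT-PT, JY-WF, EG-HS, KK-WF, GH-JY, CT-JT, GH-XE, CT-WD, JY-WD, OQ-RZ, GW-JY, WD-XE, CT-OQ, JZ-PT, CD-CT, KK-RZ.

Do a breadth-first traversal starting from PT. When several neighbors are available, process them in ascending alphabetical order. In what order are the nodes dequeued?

PT, CT, JT, JZ, WF, CD, EG, GW, OQ, WD, XE, YS, KK, HS, JY, RZ, TF, GH

Visit PT; enqueue CT, JT, JZ, WF → queue [CT, JT, JZ, WF]
Visit CT; enqueue CD, EG, GW, OQ, WD, XE, YS → queue [JT, JZ, WF, CD, EG, GW, OQ, WD, XE, YS]
Visit JT; enqueue KK → queue [JZ, WF, CD, EG, GW, OQ, WD, XE, YS, KK]
Visit JZ; enqueue HS → queue [WF, CD, EG, GW, OQ, WD, XE, YS, KK, HS]
Visit WF; enqueue JY → queue [CD, EG, GW, OQ, WD, XE, YS, KK, HS, JY]
Visit CD → queue [EG, GW, OQ, WD, XE, YS, KK, HS, JY]
Visit EG; enqueue RZ, TF → queue [GW, OQ, WD, XE, YS, KK, HS, JY, RZ, TF]
Visit GW; enqueue GH → queue [OQ, WD, XE, YS, KK, HS, JY, RZ, TF, GH]
Visit OQ → queue [WD, XE, YS, KK, HS, JY, RZ, TF, GH]
Visit WD → queue [XE, YS, KK, HS, JY, RZ, TF, GH]
Visit XE → queue [YS, KK, HS, JY, RZ, TF, GH]
Visit YS → queue [KK, HS, JY, RZ, TF, GH]
Visit KK → queue [HS, JY, RZ, TF, GH]
Visit HS → queue [JY, RZ, TF, GH]
Visit JY → queue [RZ, TF, GH]
Visit RZ → queue [TF, GH]
Visit TF → queue [GH]
Visit GH → queue []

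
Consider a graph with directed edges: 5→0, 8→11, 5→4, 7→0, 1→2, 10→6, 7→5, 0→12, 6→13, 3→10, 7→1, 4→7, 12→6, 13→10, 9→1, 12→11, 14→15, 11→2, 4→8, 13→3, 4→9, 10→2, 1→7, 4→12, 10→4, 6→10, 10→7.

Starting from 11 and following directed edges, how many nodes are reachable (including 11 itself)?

BFS from 11 visits: 11, 2
Reachable nodes: 2 of 16 total.

2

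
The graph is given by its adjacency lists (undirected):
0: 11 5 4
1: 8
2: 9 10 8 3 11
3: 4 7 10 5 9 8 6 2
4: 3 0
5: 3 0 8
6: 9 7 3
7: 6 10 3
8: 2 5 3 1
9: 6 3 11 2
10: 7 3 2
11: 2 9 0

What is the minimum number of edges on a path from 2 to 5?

Level 0: 2
Level 1: 3, 8, 9, 10, 11
Level 2: 0, 1, 4, 5, 6, 7
5 first appears at level 2.

2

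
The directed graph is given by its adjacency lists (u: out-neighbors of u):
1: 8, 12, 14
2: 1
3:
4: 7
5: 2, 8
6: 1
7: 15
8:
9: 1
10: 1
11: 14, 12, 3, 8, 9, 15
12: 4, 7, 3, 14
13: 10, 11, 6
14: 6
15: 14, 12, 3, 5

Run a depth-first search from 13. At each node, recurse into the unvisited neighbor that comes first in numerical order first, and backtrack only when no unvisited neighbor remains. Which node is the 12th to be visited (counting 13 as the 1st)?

Visit 13
13 → 6
6 → 1
1 → 8
1 → 12
12 → 3
12 → 4
4 → 7
7 → 15
15 → 5
5 → 2
15 → 14
13 → 10
13 → 11
11 → 9

Visit order: 13, 6, 1, 8, 12, 3, 4, 7, 15, 5, 2, 14, 10, 11, 9

14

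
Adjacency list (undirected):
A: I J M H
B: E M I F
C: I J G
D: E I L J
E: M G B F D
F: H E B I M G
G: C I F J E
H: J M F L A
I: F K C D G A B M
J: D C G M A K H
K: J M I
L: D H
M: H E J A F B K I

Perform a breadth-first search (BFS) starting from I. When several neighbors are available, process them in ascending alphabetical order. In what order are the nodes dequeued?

Visit I; enqueue A, B, C, D, F, G, K, M → queue [A, B, C, D, F, G, K, M]
Visit A; enqueue H, J → queue [B, C, D, F, G, K, M, H, J]
Visit B; enqueue E → queue [C, D, F, G, K, M, H, J, E]
Visit C → queue [D, F, G, K, M, H, J, E]
Visit D; enqueue L → queue [F, G, K, M, H, J, E, L]
Visit F → queue [G, K, M, H, J, E, L]
Visit G → queue [K, M, H, J, E, L]
Visit K → queue [M, H, J, E, L]
Visit M → queue [H, J, E, L]
Visit H → queue [J, E, L]
Visit J → queue [E, L]
Visit E → queue [L]
Visit L → queue []

I A B C D F G K M H J E L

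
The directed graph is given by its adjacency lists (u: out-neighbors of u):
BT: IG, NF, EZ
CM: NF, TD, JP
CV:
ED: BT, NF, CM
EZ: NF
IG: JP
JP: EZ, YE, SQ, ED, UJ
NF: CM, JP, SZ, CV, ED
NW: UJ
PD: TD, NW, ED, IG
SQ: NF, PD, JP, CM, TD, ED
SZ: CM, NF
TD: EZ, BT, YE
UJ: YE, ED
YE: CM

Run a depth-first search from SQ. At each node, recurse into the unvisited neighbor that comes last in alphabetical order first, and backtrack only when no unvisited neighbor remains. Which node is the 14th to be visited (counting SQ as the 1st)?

Visit SQ
SQ → TD
TD → YE
YE → CM
CM → NF
NF → SZ
NF → JP
JP → UJ
UJ → ED
ED → BT
BT → IG
BT → EZ
NF → CV
SQ → PD
PD → NW

Visit order: SQ, TD, YE, CM, NF, SZ, JP, UJ, ED, BT, IG, EZ, CV, PD, NW

PD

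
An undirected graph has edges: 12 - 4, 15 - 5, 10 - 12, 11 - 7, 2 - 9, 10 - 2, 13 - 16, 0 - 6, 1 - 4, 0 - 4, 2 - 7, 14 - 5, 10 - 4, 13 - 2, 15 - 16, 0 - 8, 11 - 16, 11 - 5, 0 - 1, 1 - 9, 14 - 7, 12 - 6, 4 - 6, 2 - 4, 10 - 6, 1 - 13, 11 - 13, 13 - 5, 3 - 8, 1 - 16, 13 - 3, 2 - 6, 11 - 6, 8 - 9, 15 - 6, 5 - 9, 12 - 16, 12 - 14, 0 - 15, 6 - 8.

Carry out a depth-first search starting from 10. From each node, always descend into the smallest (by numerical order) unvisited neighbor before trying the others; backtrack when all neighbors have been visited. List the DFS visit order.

10 → 2 → 4 → 0 → 1 → 9 → 5 → 11 → 6 → 8 → 3 → 13 → 16 → 12 → 14 → 7 → 15

Visit 10
10 → 2
2 → 4
4 → 0
0 → 1
1 → 9
9 → 5
5 → 11
11 → 6
6 → 8
8 → 3
3 → 13
13 → 16
16 → 12
12 → 14
14 → 7
16 → 15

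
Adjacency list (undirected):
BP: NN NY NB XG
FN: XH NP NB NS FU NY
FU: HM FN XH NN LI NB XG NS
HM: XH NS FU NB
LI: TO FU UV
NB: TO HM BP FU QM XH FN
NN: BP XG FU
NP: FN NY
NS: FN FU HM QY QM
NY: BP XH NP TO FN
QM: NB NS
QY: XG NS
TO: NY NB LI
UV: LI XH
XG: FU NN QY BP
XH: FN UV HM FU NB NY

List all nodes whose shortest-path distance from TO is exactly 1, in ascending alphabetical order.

LI, NB, NY

Level 0: TO
Level 1: LI, NB, NY
Level 2: BP, FN, FU, HM, NP, QM, UV, XH
Level 3: NN, NS, XG
Level 4: QY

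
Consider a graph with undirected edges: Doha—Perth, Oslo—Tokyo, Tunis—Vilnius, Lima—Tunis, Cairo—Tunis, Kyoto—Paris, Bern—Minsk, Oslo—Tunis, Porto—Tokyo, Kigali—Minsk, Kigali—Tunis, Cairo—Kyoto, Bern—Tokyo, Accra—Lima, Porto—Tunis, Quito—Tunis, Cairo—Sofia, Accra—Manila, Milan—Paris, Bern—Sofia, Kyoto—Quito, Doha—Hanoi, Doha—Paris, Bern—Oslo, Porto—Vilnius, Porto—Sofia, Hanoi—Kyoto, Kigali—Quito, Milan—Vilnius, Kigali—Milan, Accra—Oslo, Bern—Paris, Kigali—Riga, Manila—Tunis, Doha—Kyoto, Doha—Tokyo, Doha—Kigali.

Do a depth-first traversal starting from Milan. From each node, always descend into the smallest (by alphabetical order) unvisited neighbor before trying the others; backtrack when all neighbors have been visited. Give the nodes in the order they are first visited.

Milan, Kigali, Doha, Hanoi, Kyoto, Cairo, Sofia, Bern, Minsk, Oslo, Accra, Lima, Tunis, Manila, Porto, Tokyo, Vilnius, Quito, Paris, Perth, Riga

Visit Milan
Milan → Kigali
Kigali → Doha
Doha → Hanoi
Hanoi → Kyoto
Kyoto → Cairo
Cairo → Sofia
Sofia → Bern
Bern → Minsk
Bern → Oslo
Oslo → Accra
Accra → Lima
Lima → Tunis
Tunis → Manila
Tunis → Porto
Porto → Tokyo
Porto → Vilnius
Tunis → Quito
Bern → Paris
Doha → Perth
Kigali → Riga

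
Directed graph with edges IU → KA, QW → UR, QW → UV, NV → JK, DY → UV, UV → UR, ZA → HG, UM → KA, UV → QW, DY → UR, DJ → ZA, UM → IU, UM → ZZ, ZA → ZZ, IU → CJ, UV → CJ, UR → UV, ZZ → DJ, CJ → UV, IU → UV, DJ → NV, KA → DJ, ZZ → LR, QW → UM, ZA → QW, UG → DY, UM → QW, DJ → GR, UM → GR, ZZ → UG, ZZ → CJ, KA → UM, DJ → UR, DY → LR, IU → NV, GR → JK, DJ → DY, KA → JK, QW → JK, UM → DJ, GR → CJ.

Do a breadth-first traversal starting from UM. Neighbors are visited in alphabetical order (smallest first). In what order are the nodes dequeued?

Visit UM; enqueue DJ, GR, IU, KA, QW, ZZ → queue [DJ, GR, IU, KA, QW, ZZ]
Visit DJ; enqueue DY, NV, UR, ZA → queue [GR, IU, KA, QW, ZZ, DY, NV, UR, ZA]
Visit GR; enqueue CJ, JK → queue [IU, KA, QW, ZZ, DY, NV, UR, ZA, CJ, JK]
Visit IU; enqueue UV → queue [KA, QW, ZZ, DY, NV, UR, ZA, CJ, JK, UV]
Visit KA → queue [QW, ZZ, DY, NV, UR, ZA, CJ, JK, UV]
Visit QW → queue [ZZ, DY, NV, UR, ZA, CJ, JK, UV]
Visit ZZ; enqueue LR, UG → queue [DY, NV, UR, ZA, CJ, JK, UV, LR, UG]
Visit DY → queue [NV, UR, ZA, CJ, JK, UV, LR, UG]
Visit NV → queue [UR, ZA, CJ, JK, UV, LR, UG]
Visit UR → queue [ZA, CJ, JK, UV, LR, UG]
Visit ZA; enqueue HG → queue [CJ, JK, UV, LR, UG, HG]
Visit CJ → queue [JK, UV, LR, UG, HG]
Visit JK → queue [UV, LR, UG, HG]
Visit UV → queue [LR, UG, HG]
Visit LR → queue [UG, HG]
Visit UG → queue [HG]
Visit HG → queue []

UM → DJ → GR → IU → KA → QW → ZZ → DY → NV → UR → ZA → CJ → JK → UV → LR → UG → HG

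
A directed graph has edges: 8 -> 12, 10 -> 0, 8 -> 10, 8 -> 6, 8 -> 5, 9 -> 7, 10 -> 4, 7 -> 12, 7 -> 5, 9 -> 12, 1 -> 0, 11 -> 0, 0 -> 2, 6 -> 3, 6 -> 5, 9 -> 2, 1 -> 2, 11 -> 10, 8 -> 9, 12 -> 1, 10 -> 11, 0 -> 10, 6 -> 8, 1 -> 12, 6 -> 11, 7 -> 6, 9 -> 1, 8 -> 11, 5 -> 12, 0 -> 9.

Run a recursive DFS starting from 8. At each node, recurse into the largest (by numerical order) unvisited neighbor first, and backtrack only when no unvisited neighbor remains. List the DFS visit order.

Visit 8
8 → 12
12 → 1
1 → 2
1 → 0
0 → 10
10 → 11
10 → 4
0 → 9
9 → 7
7 → 6
6 → 5
6 → 3

8, 12, 1, 2, 0, 10, 11, 4, 9, 7, 6, 5, 3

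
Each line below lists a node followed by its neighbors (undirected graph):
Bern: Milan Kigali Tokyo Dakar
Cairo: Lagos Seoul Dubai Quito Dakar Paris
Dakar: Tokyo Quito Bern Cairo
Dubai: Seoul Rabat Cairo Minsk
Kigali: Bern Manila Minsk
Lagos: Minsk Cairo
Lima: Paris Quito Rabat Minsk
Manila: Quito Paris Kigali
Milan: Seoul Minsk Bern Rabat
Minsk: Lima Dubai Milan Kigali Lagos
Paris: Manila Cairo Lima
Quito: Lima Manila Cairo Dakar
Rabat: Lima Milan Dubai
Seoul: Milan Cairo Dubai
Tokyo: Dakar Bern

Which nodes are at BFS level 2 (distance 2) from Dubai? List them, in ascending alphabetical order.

Level 0: Dubai
Level 1: Cairo, Minsk, Rabat, Seoul
Level 2: Dakar, Kigali, Lagos, Lima, Milan, Paris, Quito
Level 3: Bern, Manila, Tokyo

Dakar, Kigali, Lagos, Lima, Milan, Paris, Quito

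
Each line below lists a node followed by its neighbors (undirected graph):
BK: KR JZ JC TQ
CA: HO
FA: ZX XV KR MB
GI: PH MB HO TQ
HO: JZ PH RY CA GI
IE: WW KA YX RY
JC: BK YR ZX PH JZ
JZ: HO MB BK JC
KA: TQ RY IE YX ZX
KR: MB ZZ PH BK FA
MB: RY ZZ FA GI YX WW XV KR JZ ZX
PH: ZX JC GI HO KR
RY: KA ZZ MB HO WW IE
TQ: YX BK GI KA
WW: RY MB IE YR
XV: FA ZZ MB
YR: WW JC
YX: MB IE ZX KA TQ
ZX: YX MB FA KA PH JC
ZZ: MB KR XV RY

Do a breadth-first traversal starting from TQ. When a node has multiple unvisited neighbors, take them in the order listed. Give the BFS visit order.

TQ -> YX -> BK -> GI -> KA -> MB -> IE -> ZX -> KR -> JZ -> JC -> PH -> HO -> RY -> ZZ -> FA -> WW -> XV -> YR -> CA

Visit TQ; enqueue YX, BK, GI, KA → queue [YX, BK, GI, KA]
Visit YX; enqueue MB, IE, ZX → queue [BK, GI, KA, MB, IE, ZX]
Visit BK; enqueue KR, JZ, JC → queue [GI, KA, MB, IE, ZX, KR, JZ, JC]
Visit GI; enqueue PH, HO → queue [KA, MB, IE, ZX, KR, JZ, JC, PH, HO]
Visit KA; enqueue RY → queue [MB, IE, ZX, KR, JZ, JC, PH, HO, RY]
Visit MB; enqueue ZZ, FA, WW, XV → queue [IE, ZX, KR, JZ, JC, PH, HO, RY, ZZ, FA, WW, XV]
Visit IE → queue [ZX, KR, JZ, JC, PH, HO, RY, ZZ, FA, WW, XV]
Visit ZX → queue [KR, JZ, JC, PH, HO, RY, ZZ, FA, WW, XV]
Visit KR → queue [JZ, JC, PH, HO, RY, ZZ, FA, WW, XV]
Visit JZ → queue [JC, PH, HO, RY, ZZ, FA, WW, XV]
Visit JC; enqueue YR → queue [PH, HO, RY, ZZ, FA, WW, XV, YR]
Visit PH → queue [HO, RY, ZZ, FA, WW, XV, YR]
Visit HO; enqueue CA → queue [RY, ZZ, FA, WW, XV, YR, CA]
Visit RY → queue [ZZ, FA, WW, XV, YR, CA]
Visit ZZ → queue [FA, WW, XV, YR, CA]
Visit FA → queue [WW, XV, YR, CA]
Visit WW → queue [XV, YR, CA]
Visit XV → queue [YR, CA]
Visit YR → queue [CA]
Visit CA → queue []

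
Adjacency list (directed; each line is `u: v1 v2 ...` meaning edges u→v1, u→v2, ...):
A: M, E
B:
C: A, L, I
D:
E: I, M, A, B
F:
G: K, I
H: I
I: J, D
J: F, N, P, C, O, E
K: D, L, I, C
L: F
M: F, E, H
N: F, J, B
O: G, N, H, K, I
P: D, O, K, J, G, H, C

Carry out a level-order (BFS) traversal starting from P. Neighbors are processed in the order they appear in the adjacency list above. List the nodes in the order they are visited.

P, D, O, K, J, G, H, C, N, I, L, F, E, A, B, M

Visit P; enqueue D, O, K, J, G, H, C → queue [D, O, K, J, G, H, C]
Visit D → queue [O, K, J, G, H, C]
Visit O; enqueue N, I → queue [K, J, G, H, C, N, I]
Visit K; enqueue L → queue [J, G, H, C, N, I, L]
Visit J; enqueue F, E → queue [G, H, C, N, I, L, F, E]
Visit G → queue [H, C, N, I, L, F, E]
Visit H → queue [C, N, I, L, F, E]
Visit C; enqueue A → queue [N, I, L, F, E, A]
Visit N; enqueue B → queue [I, L, F, E, A, B]
Visit I → queue [L, F, E, A, B]
Visit L → queue [F, E, A, B]
Visit F → queue [E, A, B]
Visit E; enqueue M → queue [A, B, M]
Visit A → queue [B, M]
Visit B → queue [M]
Visit M → queue []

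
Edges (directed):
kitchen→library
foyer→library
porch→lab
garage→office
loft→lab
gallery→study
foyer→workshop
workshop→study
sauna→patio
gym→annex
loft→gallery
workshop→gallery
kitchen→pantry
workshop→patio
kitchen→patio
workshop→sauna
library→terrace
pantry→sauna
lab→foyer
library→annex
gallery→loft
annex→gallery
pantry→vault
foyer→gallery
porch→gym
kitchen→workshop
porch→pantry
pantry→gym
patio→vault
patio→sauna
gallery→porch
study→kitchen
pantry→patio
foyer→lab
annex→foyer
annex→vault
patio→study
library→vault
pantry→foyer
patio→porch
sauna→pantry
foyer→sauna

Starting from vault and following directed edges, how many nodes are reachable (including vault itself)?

1

BFS from vault visits: vault
Reachable nodes: 1 of 18 total.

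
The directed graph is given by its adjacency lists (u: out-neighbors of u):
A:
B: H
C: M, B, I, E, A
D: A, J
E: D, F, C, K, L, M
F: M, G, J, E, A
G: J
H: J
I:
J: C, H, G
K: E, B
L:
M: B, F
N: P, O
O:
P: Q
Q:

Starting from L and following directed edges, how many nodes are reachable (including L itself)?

1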